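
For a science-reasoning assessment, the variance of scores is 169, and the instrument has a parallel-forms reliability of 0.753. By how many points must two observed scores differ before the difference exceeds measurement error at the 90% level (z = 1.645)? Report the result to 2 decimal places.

SD = √169 ≈ 13.00000
SEM = 13.00000 * √(1 − 0.75300) = 13.00000 * √0.24700 ≈ 13.00000 * 0.49699 ≈ 6.46088
SE_diff = SEM * √2 ≈ 6.46088 * 1.41421 ≈ 9.13707
Minimum reliable difference = 1.645 * SE_diff ≈ 1.645 * 9.13707 ≈ 15.03048

15.03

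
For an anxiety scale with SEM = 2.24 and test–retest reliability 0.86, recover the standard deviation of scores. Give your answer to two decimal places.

5.99

SD = 2.24 / √(1 − 0.86) ≈ 5.987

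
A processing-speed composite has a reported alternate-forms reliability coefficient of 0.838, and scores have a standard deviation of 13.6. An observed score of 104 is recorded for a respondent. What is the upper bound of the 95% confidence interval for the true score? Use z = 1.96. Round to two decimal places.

114.73

SEM = 13.60000×√(1 − 0.83800) ≈ 5.47389
Margin = 1.96 × 5.47389 ≈ 10.72883
Upper limit = 104 + 10.72883 ≈ 114.72883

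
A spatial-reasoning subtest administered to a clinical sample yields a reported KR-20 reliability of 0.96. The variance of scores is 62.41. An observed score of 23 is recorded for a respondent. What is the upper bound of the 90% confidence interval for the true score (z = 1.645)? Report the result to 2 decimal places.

SD = √62.41 = 7.9000
SEM = 7.9000×√(1 − 0.9600) ≈ 1.5800
Margin = 1.645 × 1.5800 ≈ 2.5991
Upper limit = 23 + 2.5991 ≈ 25.5991

25.60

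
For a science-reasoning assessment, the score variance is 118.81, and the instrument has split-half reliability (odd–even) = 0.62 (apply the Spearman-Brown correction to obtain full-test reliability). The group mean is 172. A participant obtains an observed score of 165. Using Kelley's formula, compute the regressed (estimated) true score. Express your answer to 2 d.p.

Full-length reliability (Spearman-Brown) = 2(0.62)/(1+0.62) ≈ 0.765
T̂ = 0.765(165) + 0.235(172) ≈ 166.642

166.64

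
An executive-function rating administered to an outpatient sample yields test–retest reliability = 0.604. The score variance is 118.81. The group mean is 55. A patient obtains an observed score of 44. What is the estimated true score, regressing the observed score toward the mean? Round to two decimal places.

T̂ = r·X + (1 − r)·M = 0.6040·44 + 0.3960·55 = 26.5760 + 21.7800 ≃ 48.3560

48.36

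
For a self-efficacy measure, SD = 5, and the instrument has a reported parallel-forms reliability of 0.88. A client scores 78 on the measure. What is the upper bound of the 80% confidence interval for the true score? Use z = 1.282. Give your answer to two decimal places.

80.22

SEM = 5.00000 * √(1 − 0.88000) = 5.00000 * √0.12000 ≃ 5.00000 * 0.34641 ≃ 1.73205
Margin = 1.282 * 1.73205 ≃ 2.22049
Upper bound: 78 + 2.22049 = 80.22049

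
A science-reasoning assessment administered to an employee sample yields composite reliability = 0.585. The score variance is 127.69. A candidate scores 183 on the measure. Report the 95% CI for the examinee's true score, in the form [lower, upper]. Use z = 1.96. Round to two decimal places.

SD = √127.69 = 11.30000
The standard error of measurement is 11.30000×√(1 − 0.58500) ≃ 11.30000×0.64420 ≃ 7.27952.
Half-width = 1.96×7.27952 ≃ 14.26785
Interval: (168.73215, 197.26785)

[168.73, 197.27]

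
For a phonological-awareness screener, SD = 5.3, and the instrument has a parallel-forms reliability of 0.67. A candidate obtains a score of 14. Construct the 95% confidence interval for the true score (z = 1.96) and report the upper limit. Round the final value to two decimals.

19.97

SEM = 5.3000 × √(1 − 0.6700) = 5.3000 × √0.3300 ≃ 5.3000 × 0.5745 ≃ 3.0446
Half-width = 1.96×3.0446 ≃ 5.9675
Upper limit = 14 + 5.9675 ≃ 19.9675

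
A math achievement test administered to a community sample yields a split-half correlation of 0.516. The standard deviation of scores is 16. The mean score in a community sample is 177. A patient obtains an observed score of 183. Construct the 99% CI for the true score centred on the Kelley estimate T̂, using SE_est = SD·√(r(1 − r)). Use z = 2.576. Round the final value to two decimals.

[161.87, 200.30]

r_full = 2·0.516 / (1 + 0.516) ≈ 0.6807
T̂ = r·X + (1 − r)·M = 0.6807*183 + 0.3193*177 ≈ 124.5752 + 56.5092 ≈ 181.0844
SE_est = SD * √(r(1 − r)) = 16.0000 * √0.2173 ≈ 16.0000 * 0.4662 ≈ 7.4590
CI = 181.0844 ± 2.576 * 7.4590 → [161.8699, 200.2989]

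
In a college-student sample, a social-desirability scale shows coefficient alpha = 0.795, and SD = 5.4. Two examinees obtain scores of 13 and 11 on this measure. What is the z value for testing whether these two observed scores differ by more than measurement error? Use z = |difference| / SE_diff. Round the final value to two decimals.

SEM = 5.4000·√(1 − 0.7950) ≃ 2.4450
SE_diff = √2 · SEM ≃ 3.4577
z = 2 / 3.4577 ≃ 0.5784

0.58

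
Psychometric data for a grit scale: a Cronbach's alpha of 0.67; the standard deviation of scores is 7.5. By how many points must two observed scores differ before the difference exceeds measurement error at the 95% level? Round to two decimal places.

11.94

SEM = 7.5000×√(1 − 0.6700) ≈ 4.3084
SE_diff = SEM × √2 ≈ 4.3084 × 1.4142 ≈ 6.0930
Smallest detectable difference = 1.96×6.0930 ≈ 11.9423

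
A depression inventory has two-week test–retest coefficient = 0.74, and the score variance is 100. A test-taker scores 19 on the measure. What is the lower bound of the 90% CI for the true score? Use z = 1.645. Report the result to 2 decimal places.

10.61

SD = √100 = 10.0000
SEM = 10.0000 * √(1 − 0.7400) = 10.0000 * √0.2600 ≈ 10.0000 * 0.5099 ≈ 5.0990
Margin = 1.645 * 5.0990 ≈ 8.3879
Lower limit = 19 − 8.3879 ≈ 10.6121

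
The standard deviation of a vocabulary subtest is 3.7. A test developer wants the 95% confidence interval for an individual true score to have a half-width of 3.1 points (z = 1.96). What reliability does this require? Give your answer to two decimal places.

0.82

SEM needed = half-width / z = 3.1/1.96 ≈ 1.5816
Required reliability = 1 − (SEM/SD)² = 1 − 0.1827 ≈ 0.8173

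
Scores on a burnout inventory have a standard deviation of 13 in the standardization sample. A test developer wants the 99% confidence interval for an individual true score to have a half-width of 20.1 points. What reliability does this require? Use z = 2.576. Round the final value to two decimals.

0.64

Required SEM = 20.1 / 2.576 ≃ 7.8028
r = 1 − (SEM / SD)² = 1 − (7.8028 / 13)² ≃ 1 − 0.3603 ≃ 0.6397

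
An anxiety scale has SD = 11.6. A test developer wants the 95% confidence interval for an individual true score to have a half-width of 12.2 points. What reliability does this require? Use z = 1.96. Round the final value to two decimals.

Required SEM = 12.2 / 1.96 ≈ 6.224
Required reliability = 1 − (SEM/SD)² = 1 − 0.288 ≈ 0.712

0.71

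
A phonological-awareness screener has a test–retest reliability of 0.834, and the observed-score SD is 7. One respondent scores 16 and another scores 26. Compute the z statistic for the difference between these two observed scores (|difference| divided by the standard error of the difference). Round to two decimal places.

2.48

SEM = 7.00000 · √(1 − 0.83400) = 7.00000 · √0.16600 ≈ 7.00000 · 0.40743 ≈ 2.85202
SE_diff = SEM · √2 ≈ 2.85202 · 1.41421 ≈ 4.03336
z = 10 / 4.03336 ≈ 2.47932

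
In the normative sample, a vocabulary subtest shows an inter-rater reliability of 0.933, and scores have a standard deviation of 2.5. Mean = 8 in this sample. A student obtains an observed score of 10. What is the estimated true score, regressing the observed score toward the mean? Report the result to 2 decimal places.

Estimated true score = 0.9330×10 + (1 − 0.9330)×8 ≃ 9.8660

9.87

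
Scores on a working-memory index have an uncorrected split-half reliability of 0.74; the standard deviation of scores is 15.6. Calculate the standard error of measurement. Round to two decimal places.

6.03

r_full = 2·0.74 / (1 + 0.74) ≃ 0.8506
SEM = 15.6000 · √(1 − 0.8506) = 15.6000 · √0.1494 ≃ 15.6000 · 0.3866 ≃ 6.0303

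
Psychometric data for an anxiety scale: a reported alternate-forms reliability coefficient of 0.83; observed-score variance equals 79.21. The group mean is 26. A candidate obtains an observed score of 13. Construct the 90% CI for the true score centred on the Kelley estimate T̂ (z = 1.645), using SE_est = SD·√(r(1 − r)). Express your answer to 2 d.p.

[9.71, 20.71]

SD = √79.21 = 8.9000
T̂ = r·X + (1 − r)·M = 0.8300*13 + 0.1700*26 = 10.7900 + 4.4200 ≈ 15.2100
SE_est = SD * √(r(1 − r)) = 8.9000 * √0.1411 ≈ 8.9000 * 0.3756 ≈ 3.3431
90% CI: 15.2100 ± 5.4995 ≈ (9.7105, 20.7095)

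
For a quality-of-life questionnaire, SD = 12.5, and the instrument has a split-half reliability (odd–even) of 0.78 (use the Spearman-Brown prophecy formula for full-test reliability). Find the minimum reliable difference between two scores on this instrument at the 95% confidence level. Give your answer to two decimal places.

Spearman-Brown: r = 2(0.78) / (1 + 0.78) = 1.5600 / 1.7800 ≈ 0.8764
SEM = 12.5000×√(1 − 0.8764) ≈ 4.3945
SE_diff = √2 × SEM ≈ 6.2148
Smallest detectable difference = 1.96×6.2148 ≈ 12.1810

12.18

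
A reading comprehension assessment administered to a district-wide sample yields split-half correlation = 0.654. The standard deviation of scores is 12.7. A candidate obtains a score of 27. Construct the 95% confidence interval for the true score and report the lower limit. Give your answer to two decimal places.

15.62

r_full = 2·0.654 / (1 + 0.654) ≈ 0.791
SEM = 12.700 · √(1 − 0.791) = 12.700 · √0.209 ≈ 12.700 · 0.457 ≈ 5.809
Margin = 1.96 · 5.809 ≈ 11.385
Lower limit = 27 − 11.385 ≈ 15.615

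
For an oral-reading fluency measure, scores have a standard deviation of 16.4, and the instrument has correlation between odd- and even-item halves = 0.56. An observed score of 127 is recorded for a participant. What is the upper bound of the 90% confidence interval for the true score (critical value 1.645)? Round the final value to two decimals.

141.33

r_full = 2·0.56 / (1 + 0.56) ≈ 0.7179
SEM = 16.4000×√(1 − 0.7179) ≈ 8.7098
1.645 × SEM ≈ 14.3276
Upper bound: 127 + 14.3276 = 141.3276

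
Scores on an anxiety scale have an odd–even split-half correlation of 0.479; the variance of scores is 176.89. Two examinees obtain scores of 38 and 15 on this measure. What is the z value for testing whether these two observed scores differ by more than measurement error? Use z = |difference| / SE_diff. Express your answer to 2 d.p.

2.06

σ = 176.89^(1/2) = 13.3000
Full-length reliability (Spearman-Brown) = 2(0.479)/(1+0.479) ≈ 0.6477
The standard error of measurement is 13.3000×√(1 − 0.6477) ≈ 13.3000×0.5935 ≈ 7.8938.
Standard error of the difference = 7.8938·√2 ≈ 11.1635
z = 23 / 11.1635 ≈ 2.0603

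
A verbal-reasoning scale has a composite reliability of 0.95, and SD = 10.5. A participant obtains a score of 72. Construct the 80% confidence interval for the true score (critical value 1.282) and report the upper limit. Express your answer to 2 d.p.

SEM = 10.5000*√(1 − 0.9500) ≈ 2.3479
1.282 * SEM ≈ 3.0100
Upper limit = 72 + 3.0100 ≈ 75.0100

75.01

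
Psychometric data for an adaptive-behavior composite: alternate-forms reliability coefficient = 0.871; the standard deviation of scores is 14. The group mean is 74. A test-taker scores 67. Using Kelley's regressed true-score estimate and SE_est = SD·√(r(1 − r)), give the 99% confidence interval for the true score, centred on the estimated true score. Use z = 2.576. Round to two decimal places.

[55.81, 79.99]

T̂ = 0.8710(67) + 0.1290(74) ≈ 67.9030
SE_est = SD × √(r(1 − r)) = 14.0000 × √0.1124 ≈ 14.0000 × 0.3352 ≈ 4.6928
99% CI: 67.9030 ± 12.0887 ≈ (55.8143, 79.9917)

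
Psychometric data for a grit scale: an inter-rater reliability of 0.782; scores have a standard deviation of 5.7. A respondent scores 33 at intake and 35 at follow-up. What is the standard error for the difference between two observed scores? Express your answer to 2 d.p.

The standard error of measurement is 5.7000·√(1 − 0.7820) ≈ 5.7000·0.4669 ≈ 2.6614.
Standard error of the difference = 2.6614·√2 ≈ 3.7637

3.76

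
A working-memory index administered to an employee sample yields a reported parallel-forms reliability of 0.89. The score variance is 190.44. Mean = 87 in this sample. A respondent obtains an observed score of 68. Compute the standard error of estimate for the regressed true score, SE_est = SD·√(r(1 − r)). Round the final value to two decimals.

4.32

SD = √190.44 ≃ 13.8000
SE_est = SD · √(r(1 − r)) = 13.8000 · √0.0979 ≃ 13.8000 · 0.3129 ≃ 4.3179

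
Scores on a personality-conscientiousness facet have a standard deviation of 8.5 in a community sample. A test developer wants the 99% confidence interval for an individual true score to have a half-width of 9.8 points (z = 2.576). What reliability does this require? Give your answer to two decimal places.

0.80

SEM needed = half-width / z = 9.8/2.576 ≈ 3.80435
Required reliability = 1 − (SEM/SD)² = 1 − 0.20032 ≈ 0.79968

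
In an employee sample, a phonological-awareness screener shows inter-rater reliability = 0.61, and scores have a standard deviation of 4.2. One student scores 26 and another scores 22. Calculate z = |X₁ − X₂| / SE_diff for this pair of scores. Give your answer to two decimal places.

1.08

SEM = 4.2000×√(1 − 0.6100) ≈ 2.6229
SE_diff = √2 × SEM ≈ 3.7093
z = |26 − 22| / 3.7093 = 4 / 3.7093 ≈ 1.0784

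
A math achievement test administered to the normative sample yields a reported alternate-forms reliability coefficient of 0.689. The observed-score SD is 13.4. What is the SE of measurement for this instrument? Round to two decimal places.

The standard error of measurement is 13.40000·√(1 − 0.68900) ≈ 13.40000·0.55767 ≈ 7.47283.

7.47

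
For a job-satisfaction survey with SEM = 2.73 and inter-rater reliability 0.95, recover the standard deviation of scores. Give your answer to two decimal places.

12.21

σ = SEM·(1 − r)^(−1/2) ≃ 2.73·4.4721 ≃ 12.2089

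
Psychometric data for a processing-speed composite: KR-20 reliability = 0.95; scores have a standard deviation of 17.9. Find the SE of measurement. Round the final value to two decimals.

4.00

The standard error of measurement is 17.900*√(1 − 0.950) ≈ 17.900*0.224 ≈ 4.003.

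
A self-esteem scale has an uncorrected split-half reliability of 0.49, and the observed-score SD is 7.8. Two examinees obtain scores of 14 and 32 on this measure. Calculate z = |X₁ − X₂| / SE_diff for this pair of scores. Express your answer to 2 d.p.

2.79

Spearman-Brown: r = 2(0.49) / (1 + 0.49) = 0.980 / 1.490 ≃ 0.658
The standard error of measurement is 7.800*√(1 − 0.658) ≃ 7.800*0.585 ≃ 4.563.
Standard error of the difference = 4.563·√2 ≃ 6.454
z = 18 / 6.454 ≃ 2.789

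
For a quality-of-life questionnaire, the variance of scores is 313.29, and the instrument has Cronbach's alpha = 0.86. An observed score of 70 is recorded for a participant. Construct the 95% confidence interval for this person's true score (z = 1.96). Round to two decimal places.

SD = √313.29 = 17.7000
SEM = 17.7000 × √(1 − 0.8600) = 17.7000 × √0.1400 ≈ 17.7000 × 0.3742 ≈ 6.6227
Half-width = 1.96×6.6227 ≈ 12.9806
95% CI: 70 ± 12.9806 = [57.0194, 82.9806]

[57.02, 82.98]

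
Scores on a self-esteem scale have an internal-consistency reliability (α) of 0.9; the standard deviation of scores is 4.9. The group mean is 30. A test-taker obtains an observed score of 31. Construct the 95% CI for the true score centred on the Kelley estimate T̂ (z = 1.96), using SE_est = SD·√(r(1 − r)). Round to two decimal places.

T̂ = 0.9000(31) + 0.1000(30) ≈ 30.9000
SE_est = 4.9000·√[r(1 − r)] ≈ 1.4700
95% CI: 30.9000 ± 2.8812 ≈ (28.0188, 33.7812)

[28.02, 33.78]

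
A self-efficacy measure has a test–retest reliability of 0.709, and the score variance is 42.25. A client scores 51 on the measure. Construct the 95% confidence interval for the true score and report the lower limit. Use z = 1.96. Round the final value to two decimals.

SD = √42.25 = 6.500
The standard error of measurement is 6.500*√(1 − 0.709) ≈ 6.500*0.539 ≈ 3.506.
1.96 * SEM ≈ 6.873
Lower limit = 51 − 6.873 ≈ 44.127

44.13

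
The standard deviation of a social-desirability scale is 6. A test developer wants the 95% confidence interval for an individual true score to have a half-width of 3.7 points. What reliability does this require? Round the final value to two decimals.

0.90

SEM needed = half-width / z = 3.7/1.96 ≈ 1.888
r = 1 − (1.888/6)² ≈ 1 − 0.099 ≈ 0.901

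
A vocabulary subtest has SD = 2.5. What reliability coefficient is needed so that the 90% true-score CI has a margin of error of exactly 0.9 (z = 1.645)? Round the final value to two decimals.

SEM needed = half-width / z = 0.9/1.645 ≈ 0.5471
r = 1 − (SEM / SD)² = 1 − (0.5471 / 2.5)² ≈ 1 − 0.0479 ≈ 0.9521

0.95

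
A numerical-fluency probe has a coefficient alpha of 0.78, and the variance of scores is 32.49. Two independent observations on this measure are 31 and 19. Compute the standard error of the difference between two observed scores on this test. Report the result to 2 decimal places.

σ = 32.49^(1/2) = 5.700
SEM = 5.700 * √(1 − 0.780) = 5.700 * √0.220 ≈ 5.700 * 0.469 ≈ 2.674
Standard error of the difference = 2.674·√2 ≈ 3.781

3.78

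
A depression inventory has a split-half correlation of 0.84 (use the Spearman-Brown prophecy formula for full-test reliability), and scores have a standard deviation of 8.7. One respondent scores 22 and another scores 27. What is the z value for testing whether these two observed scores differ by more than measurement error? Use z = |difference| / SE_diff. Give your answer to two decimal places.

Spearman-Brown: r = 2(0.84) / (1 + 0.84) = 1.680 / 1.840 ≈ 0.913
SEM = 8.700 * √(1 − 0.913) = 8.700 * √0.087 ≈ 8.700 * 0.295 ≈ 2.565
Standard error of the difference = 2.565·√2 ≈ 3.628
z = |22 − 27| / 3.628 = 5 / 3.628 ≈ 1.378

1.38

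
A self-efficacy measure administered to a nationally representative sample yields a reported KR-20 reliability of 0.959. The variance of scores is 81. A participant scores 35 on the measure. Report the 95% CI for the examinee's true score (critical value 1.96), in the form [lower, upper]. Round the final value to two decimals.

[31.43, 38.57]

SD = √81 ≈ 9.0000
SEM = 9.0000 * √(1 − 0.9590) = 9.0000 * √0.0410 ≈ 9.0000 * 0.2025 ≈ 1.8224
1.96 * SEM ≈ 3.5718
Interval: (31.4282, 38.5718)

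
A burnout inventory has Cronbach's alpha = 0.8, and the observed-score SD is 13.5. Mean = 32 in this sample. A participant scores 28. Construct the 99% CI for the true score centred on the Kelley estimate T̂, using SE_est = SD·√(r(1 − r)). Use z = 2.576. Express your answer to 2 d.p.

Estimated true score = 0.80000*28 + (1 − 0.80000)*32 ≈ 28.80000
SE_est = SD * √(r(1 − r)) = 13.50000 * √0.16000 ≈ 13.50000 * 0.40000 ≈ 5.40000
99% CI: 28.80000 ± 13.91040 ≈ (14.88960, 42.71040)

[14.89, 42.71]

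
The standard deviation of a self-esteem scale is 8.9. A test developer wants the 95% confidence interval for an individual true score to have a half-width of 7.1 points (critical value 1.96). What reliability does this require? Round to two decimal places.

SEM needed = half-width / z = 7.1/1.96 ≈ 3.622
Required reliability = 1 − (SEM/SD)² = 1 − 0.166 ≈ 0.834

0.83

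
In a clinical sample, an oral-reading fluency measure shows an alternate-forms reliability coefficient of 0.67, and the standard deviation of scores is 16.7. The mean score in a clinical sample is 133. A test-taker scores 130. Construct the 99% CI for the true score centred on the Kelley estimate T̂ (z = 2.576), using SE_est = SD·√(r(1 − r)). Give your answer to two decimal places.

T̂ = r·X + (1 − r)·M = 0.670*130 + 0.330*133 = 87.100 + 43.890 ≈ 130.990
SE_est = SD * √(r(1 − r)) = 16.700 * √0.221 ≈ 16.700 * 0.470 ≈ 7.853
99% CI: 130.990 ± 20.228 ≈ (110.762, 151.218)

[110.76, 151.22]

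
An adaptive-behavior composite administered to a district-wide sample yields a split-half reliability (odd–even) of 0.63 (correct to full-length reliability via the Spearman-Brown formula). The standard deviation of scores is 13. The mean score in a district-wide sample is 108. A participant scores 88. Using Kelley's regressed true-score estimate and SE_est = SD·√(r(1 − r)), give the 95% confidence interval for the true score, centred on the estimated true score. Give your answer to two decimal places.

[81.87, 103.21]

Spearman-Brown: r = 2(0.63) / (1 + 0.63) = 1.2600 / 1.6300 ≈ 0.7730
Estimated true score = 0.7730·88 + (1 − 0.7730)·108 ≈ 92.5399
SE_est = SD · √(r(1 − r)) = 13.0000 · √0.1755 ≈ 13.0000 · 0.4189 ≈ 5.4456
95% CI: 92.5399 ± 10.6733 ≈ (81.8666, 103.2132)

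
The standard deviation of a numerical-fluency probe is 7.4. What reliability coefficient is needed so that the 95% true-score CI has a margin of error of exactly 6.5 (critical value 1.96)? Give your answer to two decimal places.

0.80

Required SEM = 6.5 / 1.96 ≈ 3.3163
r = 1 − (3.3163/7.4)² ≈ 1 − 0.2008 ≈ 0.7992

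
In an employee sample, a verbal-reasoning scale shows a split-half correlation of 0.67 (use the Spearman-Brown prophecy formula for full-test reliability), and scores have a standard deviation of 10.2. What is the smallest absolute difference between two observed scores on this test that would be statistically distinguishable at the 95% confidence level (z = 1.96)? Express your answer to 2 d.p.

12.57

Spearman-Brown: r = 2(0.67) / (1 + 0.67) = 1.340 / 1.670 ≈ 0.802
SEM = 10.200 · √(1 − 0.802) = 10.200 · √0.198 ≈ 10.200 · 0.445 ≈ 4.534
Standard error of the difference = 4.534·√2 ≈ 6.412
Smallest detectable difference = 1.96·6.412 ≈ 12.568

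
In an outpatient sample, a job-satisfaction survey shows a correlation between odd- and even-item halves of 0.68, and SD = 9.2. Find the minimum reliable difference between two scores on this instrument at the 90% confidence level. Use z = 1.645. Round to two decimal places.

9.34

r_full = 2·0.68 / (1 + 0.68) ≈ 0.810
SEM = 9.200 × √(1 − 0.810) = 9.200 × √0.190 ≈ 9.200 × 0.436 ≈ 4.015
SE_diff = √2 × SEM ≈ 5.678
Smallest detectable difference = 1.645×5.678 ≈ 9.341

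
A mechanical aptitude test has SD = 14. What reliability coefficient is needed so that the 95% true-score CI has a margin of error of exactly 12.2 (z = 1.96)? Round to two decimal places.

0.80

Required SEM = 12.2 / 1.96 ≃ 6.224
r = 1 − (6.224/14)² ≃ 1 − 0.198 ≃ 0.802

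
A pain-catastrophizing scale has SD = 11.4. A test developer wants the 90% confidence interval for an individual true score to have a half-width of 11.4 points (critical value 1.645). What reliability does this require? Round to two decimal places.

0.63

SEM needed = half-width / z = 11.4/1.645 ≈ 6.9301
r = 1 − (6.9301/11.4)² ≈ 1 − 0.3695 ≈ 0.6305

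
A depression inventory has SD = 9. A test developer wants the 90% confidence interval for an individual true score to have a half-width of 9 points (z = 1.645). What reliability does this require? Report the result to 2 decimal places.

0.63

Required SEM = 9 / 1.645 ≈ 5.4711
Required reliability = 1 − (SEM/SD)² = 1 − 0.3695 ≈ 0.6305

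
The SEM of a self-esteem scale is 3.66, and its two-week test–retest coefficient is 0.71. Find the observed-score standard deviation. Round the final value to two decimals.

6.80

SD = SEM / √(1 − r) = 3.66 / √0.2900 ≃ 3.66 / 0.5385 ≃ 6.7964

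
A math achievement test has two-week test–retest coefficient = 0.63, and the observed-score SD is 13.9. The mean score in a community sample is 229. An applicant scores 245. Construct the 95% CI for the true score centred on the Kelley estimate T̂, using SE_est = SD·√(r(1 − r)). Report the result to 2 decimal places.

T̂ = r·X + (1 − r)·M = 0.63000·245 + 0.37000·229 = 154.35000 + 84.73000 ≈ 239.08000
SE_est = SD · √(r(1 − r)) = 13.90000 · √0.23310 ≈ 13.90000 · 0.48280 ≈ 6.71098
95% CI: 239.08000 ± 13.15352 ≈ (225.92648, 252.23352)

[225.93, 252.23]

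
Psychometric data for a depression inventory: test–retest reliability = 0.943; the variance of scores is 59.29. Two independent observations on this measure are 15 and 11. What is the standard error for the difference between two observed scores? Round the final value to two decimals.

SD = √59.29 = 7.7000
The standard error of measurement is 7.7000·√(1 − 0.9430) ≈ 7.7000·0.2387 ≈ 1.8383.
SE_diff = √2 · SEM ≈ 2.5998

2.60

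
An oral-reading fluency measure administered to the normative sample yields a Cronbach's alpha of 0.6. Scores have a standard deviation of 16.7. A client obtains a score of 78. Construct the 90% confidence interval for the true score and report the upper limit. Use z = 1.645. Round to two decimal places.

SEM = 16.70000·√(1 − 0.60000) ≈ 10.56201
Margin = 1.645 · 10.56201 ≈ 17.37450
Upper limit = 78 + 17.37450 ≈ 95.37450

95.37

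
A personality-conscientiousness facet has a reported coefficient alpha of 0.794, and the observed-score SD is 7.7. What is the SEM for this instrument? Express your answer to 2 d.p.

3.49

SEM = 7.7000 * √(1 − 0.7940) = 7.7000 * √0.2060 ≈ 7.7000 * 0.4539 ≈ 3.4948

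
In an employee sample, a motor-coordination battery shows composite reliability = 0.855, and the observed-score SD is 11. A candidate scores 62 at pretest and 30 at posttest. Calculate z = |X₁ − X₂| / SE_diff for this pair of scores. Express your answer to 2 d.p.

SEM = 11.000*√(1 − 0.855) ≃ 4.189
SE_diff = √2 * SEM ≃ 5.924
z = 32 / 5.924 ≃ 5.402

5.40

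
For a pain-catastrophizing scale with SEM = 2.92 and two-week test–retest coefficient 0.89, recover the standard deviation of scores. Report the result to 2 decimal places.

8.80

SD = SEM / √(1 − r) = 2.92 / √0.1100 ≈ 2.92 / 0.3317 ≈ 8.8041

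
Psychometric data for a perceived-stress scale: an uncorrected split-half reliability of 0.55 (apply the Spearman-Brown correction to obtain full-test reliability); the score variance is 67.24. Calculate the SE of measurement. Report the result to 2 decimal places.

SD = √67.24 ≈ 8.200
Full-length reliability (Spearman-Brown) = 2(0.55)/(1+0.55) ≈ 0.710
The standard error of measurement is 8.200*√(1 − 0.710) ≈ 8.200*0.539 ≈ 4.418.

4.42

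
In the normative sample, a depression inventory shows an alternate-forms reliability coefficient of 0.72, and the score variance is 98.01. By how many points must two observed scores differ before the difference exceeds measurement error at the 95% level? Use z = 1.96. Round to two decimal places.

SD = √98.01 ≈ 9.900
SEM = 9.900*√(1 − 0.720) ≈ 5.239
SE_diff = √2 * SEM ≈ 7.408
Smallest detectable difference = 1.96*7.408 ≈ 14.521

14.52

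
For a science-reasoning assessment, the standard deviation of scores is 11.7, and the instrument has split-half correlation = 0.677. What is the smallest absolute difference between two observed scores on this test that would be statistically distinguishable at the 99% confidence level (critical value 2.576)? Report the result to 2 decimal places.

r_full = 2·0.677 / (1 + 0.677) ≃ 0.8074
SEM = 11.7000 × √(1 − 0.8074) = 11.7000 × √0.1926 ≃ 11.7000 × 0.4389 ≃ 5.1348
SE_diff = SEM × √2 ≃ 5.1348 × 1.4142 ≃ 7.2617
Minimum reliable difference = 2.576 × SE_diff ≃ 2.576 × 7.2617 ≃ 18.7060

18.71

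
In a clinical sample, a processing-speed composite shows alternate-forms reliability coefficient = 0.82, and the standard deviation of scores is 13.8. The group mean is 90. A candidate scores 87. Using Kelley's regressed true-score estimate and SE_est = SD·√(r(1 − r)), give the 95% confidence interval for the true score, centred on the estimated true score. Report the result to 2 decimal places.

Estimated true score = 0.820×87 + (1 − 0.820)×90 ≈ 87.540
SE_est = 13.800·√[r(1 − r)] ≈ 5.302
CI = 87.540 ± 1.96 × 5.302 → [77.148, 97.932]

[77.15, 97.93]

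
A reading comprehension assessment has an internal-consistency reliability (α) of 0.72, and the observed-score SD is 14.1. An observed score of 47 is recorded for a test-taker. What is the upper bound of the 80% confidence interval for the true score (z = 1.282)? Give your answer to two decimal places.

56.57

SEM = 14.100*√(1 − 0.720) ≈ 7.461
Margin = 1.282 * 7.461 ≈ 9.565
Upper limit = 47 + 9.565 ≈ 56.565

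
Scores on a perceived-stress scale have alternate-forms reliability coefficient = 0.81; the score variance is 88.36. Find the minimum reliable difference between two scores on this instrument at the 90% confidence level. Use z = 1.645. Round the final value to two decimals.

9.53

SD = √88.36 ≈ 9.400
The standard error of measurement is 9.400×√(1 − 0.810) ≈ 9.400×0.436 ≈ 4.097.
SE_diff = √2 × SEM ≈ 5.795
Minimum reliable difference = 1.645 × SE_diff ≈ 1.645 × 5.795 ≈ 9.532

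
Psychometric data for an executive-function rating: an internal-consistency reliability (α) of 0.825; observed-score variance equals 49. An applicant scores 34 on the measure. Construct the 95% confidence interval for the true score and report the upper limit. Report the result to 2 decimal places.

SD = √49 ≈ 7.0000
The standard error of measurement is 7.0000*√(1 − 0.8250) ≈ 7.0000*0.4183 ≈ 2.9283.
Half-width = 1.96*2.9283 ≈ 5.7395
Upper bound: 34 + 5.7395 = 39.7395

39.74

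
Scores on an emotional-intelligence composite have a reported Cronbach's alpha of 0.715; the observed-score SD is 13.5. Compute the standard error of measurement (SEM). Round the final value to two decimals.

7.21

SEM = 13.50000×√(1 − 0.71500) ≃ 7.20703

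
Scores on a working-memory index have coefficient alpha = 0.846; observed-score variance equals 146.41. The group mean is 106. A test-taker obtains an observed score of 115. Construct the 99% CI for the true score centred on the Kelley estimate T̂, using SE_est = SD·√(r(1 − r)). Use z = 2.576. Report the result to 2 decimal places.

[102.36, 124.86]

SD = √146.41 ≈ 12.1000
T̂ = r·X + (1 − r)·M = 0.8460·115 + 0.1540·106 = 97.2900 + 16.3240 ≈ 113.6140
SE_est = SD · √(r(1 − r)) = 12.1000 · √0.1303 ≈ 12.1000 · 0.3609 ≈ 4.3675
CI = 113.6140 ± 2.576 · 4.3675 → [102.3634, 124.8646]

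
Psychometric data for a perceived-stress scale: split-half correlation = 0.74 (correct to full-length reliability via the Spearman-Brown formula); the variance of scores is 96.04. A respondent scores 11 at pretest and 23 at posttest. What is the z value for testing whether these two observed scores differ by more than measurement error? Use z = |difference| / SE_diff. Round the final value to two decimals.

SD = √96.04 ≈ 9.800
Spearman-Brown: r = 2(0.74) / (1 + 0.74) = 1.480 / 1.740 ≈ 0.851
SEM = 9.800*√(1 − 0.851) ≈ 3.788
SE_diff = SEM * √2 ≈ 3.788 * 1.414 ≈ 5.357
z = 12 / 5.357 ≈ 2.240

2.24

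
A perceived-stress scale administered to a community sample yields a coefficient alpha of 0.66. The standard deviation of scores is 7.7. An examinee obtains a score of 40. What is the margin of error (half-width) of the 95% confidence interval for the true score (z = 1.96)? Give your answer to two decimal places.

8.80

SEM = 7.7000×√(1 − 0.6600) ≈ 4.4898
Margin = 1.96 × 4.4898 ≈ 8.8001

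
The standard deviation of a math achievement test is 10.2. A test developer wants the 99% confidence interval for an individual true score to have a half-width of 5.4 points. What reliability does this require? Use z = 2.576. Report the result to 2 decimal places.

Required SEM = 5.4 / 2.576 ≈ 2.0963
r = 1 − (2.0963/10.2)² ≈ 1 − 0.0422 ≈ 0.9578

0.96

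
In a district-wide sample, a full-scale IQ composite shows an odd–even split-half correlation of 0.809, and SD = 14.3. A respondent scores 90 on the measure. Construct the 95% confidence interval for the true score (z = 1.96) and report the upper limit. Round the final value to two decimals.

r_full = 2·0.809 / (1 + 0.809) ≃ 0.894
SEM = 14.300·√(1 − 0.894) ≃ 4.647
Half-width = 1.96·4.647 ≃ 9.107
Upper limit = 90 + 9.107 ≃ 99.107

99.11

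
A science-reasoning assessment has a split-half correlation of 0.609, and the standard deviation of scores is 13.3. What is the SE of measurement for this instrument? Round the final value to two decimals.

Spearman-Brown: r = 2(0.609) / (1 + 0.609) = 1.21800 / 1.60900 ≈ 0.75699
The standard error of measurement is 13.30000×√(1 − 0.75699) ≈ 13.30000×0.49296 ≈ 6.55635.

6.56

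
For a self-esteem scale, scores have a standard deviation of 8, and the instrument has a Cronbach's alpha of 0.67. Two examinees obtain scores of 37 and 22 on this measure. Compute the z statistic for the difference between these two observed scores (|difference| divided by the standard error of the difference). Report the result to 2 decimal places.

2.31

SEM = 8.0000 · √(1 − 0.6700) = 8.0000 · √0.3300 ≃ 8.0000 · 0.5745 ≃ 4.5957
Standard error of the difference = 4.5957·√2 ≃ 6.4992
z = |37 − 22| / 6.4992 = 15 / 6.4992 ≃ 2.3080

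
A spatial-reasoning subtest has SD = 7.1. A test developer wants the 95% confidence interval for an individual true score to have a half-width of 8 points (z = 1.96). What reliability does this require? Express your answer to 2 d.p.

Required SEM = 8 / 1.96 ≈ 4.0816
Required reliability = 1 − (SEM/SD)² = 1 − 0.3305 ≈ 0.6695

0.67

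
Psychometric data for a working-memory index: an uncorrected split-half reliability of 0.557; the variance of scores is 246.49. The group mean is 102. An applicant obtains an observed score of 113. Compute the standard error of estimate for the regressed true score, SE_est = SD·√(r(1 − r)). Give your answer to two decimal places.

7.08

σ = 246.49^(1/2) = 15.7000
r_full = 2·0.557 / (1 + 0.557) ≃ 0.7155
SE_est = 15.7000*√(0.7155*0.2845) ≃ 7.0836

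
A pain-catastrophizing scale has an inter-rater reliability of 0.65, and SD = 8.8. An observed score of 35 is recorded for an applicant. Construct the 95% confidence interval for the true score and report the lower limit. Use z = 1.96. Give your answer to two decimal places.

SEM = 8.800 × √(1 − 0.650) = 8.800 × √0.350 ≃ 8.800 × 0.592 ≃ 5.206
Half-width = 1.96×5.206 ≃ 10.204
Lower bound: 35 − 10.204 = 24.796

24.80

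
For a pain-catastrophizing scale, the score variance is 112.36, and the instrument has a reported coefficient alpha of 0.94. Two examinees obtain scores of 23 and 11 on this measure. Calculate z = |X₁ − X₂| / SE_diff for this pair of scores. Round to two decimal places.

3.27

σ = 112.36^(1/2) = 10.6000
SEM = 10.6000 · √(1 − 0.9400) = 10.6000 · √0.0600 ≃ 10.6000 · 0.2449 ≃ 2.5965
SE_diff = SEM · √2 ≃ 2.5965 · 1.4142 ≃ 3.6719
z = 12 / 3.6719 ≃ 3.2680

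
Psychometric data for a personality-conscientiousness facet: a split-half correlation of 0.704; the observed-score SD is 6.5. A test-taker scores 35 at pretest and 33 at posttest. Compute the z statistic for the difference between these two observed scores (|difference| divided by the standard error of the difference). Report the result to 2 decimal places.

Full-length reliability (Spearman-Brown) = 2(0.704)/(1+0.704) ≈ 0.826
SEM = 6.500 * √(1 − 0.826) = 6.500 * √0.174 ≈ 6.500 * 0.417 ≈ 2.709
Standard error of the difference = 2.709·√2 ≈ 3.831
z = 2 / 3.831 ≈ 0.522

0.52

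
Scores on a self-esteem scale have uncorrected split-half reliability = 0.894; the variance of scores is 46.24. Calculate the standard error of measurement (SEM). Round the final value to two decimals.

1.61

SD = √46.24 ≈ 6.8000
Spearman-Brown: r = 2(0.894) / (1 + 0.894) = 1.7880 / 1.8940 ≈ 0.9440
SEM = 6.8000 * √(1 − 0.9440) = 6.8000 * √0.0560 ≈ 6.8000 * 0.2366 ≈ 1.6087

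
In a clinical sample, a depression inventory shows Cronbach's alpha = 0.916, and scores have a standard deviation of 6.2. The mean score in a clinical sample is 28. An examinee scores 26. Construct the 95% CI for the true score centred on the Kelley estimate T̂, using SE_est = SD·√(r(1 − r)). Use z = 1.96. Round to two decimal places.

Estimated true score = 0.916×26 + (1 − 0.916)×28 ≃ 26.168
SE_est = 6.200×√(0.916×0.084) ≃ 1.720
CI = 26.168 ± 1.96 × 1.720 → [22.797, 29.539]

[22.80, 29.54]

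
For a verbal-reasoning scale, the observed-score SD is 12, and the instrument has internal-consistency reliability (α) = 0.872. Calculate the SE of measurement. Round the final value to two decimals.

SEM = 12.000 × √(1 − 0.872) = 12.000 × √0.128 ≈ 12.000 × 0.358 ≈ 4.293

4.29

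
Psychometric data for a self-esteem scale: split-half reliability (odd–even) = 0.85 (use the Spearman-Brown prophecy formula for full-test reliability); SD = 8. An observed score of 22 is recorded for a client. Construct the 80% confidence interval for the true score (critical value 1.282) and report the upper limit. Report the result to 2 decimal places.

Full-length reliability (Spearman-Brown) = 2(0.85)/(1+0.85) ≈ 0.919
SEM = 8.000·√(1 − 0.919) ≈ 2.278
Margin = 1.282 · 2.278 ≈ 2.920
Upper bound: 22 + 2.920 = 24.920

24.92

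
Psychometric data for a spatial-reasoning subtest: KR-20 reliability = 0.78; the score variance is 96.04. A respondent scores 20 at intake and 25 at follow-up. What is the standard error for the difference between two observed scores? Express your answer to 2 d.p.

6.50

SD = √96.04 ≈ 9.80000
SEM = 9.80000*√(1 − 0.78000) ≈ 4.59661
Standard error of the difference = 4.59661·√2 ≈ 6.50058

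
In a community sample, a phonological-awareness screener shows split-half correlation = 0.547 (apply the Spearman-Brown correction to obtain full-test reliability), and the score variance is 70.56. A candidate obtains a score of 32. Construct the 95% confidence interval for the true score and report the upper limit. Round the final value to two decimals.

SD = √70.56 ≈ 8.4000
Spearman-Brown: r = 2(0.547) / (1 + 0.547) = 1.0940 / 1.5470 ≈ 0.7072
SEM = 8.4000 · √(1 − 0.7072) = 8.4000 · √0.2928 ≈ 8.4000 · 0.5411 ≈ 4.5455
1.96 · SEM ≈ 8.9092
Upper bound: 32 + 8.9092 = 40.9092

40.91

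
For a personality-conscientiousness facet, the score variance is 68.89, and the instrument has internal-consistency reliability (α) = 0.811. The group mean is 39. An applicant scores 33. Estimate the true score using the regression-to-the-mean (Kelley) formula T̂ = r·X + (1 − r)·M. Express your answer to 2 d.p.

T̂ = 0.811(33) + 0.189(39) ≈ 34.134

34.13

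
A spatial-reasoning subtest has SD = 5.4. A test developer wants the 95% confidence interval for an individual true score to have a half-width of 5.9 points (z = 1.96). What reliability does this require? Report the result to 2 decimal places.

0.69

SEM needed = half-width / z = 5.9/1.96 ≈ 3.010
Required reliability = 1 − (SEM/SD)² = 1 − 0.311 ≈ 0.689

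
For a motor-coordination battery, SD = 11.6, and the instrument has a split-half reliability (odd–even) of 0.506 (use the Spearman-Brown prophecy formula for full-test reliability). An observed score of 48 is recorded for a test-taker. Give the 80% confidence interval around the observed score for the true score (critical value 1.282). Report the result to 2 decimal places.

Full-length reliability (Spearman-Brown) = 2(0.506)/(1+0.506) ≈ 0.6720
SEM = 11.6000 * √(1 − 0.6720) = 11.6000 * √0.3280 ≈ 11.6000 * 0.5727 ≈ 6.6437
1.282 * SEM ≈ 8.5172
CI = 48 ± 8.5172 → [39.4828, 56.5172]

[39.48, 56.52]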